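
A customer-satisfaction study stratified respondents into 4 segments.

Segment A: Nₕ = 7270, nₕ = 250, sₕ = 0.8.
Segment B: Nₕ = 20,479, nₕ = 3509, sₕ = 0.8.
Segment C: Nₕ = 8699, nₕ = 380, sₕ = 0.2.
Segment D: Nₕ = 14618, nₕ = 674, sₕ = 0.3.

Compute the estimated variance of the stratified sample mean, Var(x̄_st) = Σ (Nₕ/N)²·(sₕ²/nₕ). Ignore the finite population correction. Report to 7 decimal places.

0.0000952

N = 51066. Term for each stratum: Wₕ²sₕ²/nₕ.
Var(x̄_st) = 0.0000518854 + 0.0000293326 + 0.0000030546 + 0.0000109420 = 0.0000952145 → 0.0000952.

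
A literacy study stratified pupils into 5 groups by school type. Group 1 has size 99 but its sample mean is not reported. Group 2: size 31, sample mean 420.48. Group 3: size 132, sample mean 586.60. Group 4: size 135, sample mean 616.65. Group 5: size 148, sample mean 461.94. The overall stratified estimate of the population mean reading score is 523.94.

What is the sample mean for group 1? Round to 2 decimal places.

439.05

N = 99 + 31 + 132 + 135 + 148 = 545.
Overall total = μ·N = 523.94·545 = 285547.3.
Subtract the known strata: 31·420.48 + 132·586.60 + 135·616.65 + 148·461.94 = 242080.95.
Remaining total for group 1: 285547.3 − 242080.95 = 43466.35.
Divide by its size: 43466.35 / 99 = 439.0540... → 439.05.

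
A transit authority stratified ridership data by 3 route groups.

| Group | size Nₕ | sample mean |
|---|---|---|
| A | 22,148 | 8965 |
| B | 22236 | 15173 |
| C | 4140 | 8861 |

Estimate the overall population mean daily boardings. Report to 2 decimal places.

11800.93

N = 22148 + 22236 + 4140 = 48524.
Overall mean = Σ (Nₕ/N)·x̄ₕ — weight by population share, not a simple average.
Σ Nₕx̄ₕ = 22148·8965 + 22236·15173 + 4140·8861 = 198556820 + 337386828 + 36684540 = 572628188.
Divide by N: 572628188 / 48524 = 11800.9271... → 11800.93.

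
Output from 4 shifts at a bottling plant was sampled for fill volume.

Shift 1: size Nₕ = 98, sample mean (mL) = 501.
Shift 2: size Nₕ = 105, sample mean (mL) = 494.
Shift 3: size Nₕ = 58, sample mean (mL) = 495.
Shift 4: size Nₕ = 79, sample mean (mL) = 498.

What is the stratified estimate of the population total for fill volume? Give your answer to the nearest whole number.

169020

1: 98·501 = 49098
2: 105·494 = 51870
3: 58·495 = 28710
4: 79·498 = 39342
τ̂ = Σ Nₕx̄ₕ = 169020.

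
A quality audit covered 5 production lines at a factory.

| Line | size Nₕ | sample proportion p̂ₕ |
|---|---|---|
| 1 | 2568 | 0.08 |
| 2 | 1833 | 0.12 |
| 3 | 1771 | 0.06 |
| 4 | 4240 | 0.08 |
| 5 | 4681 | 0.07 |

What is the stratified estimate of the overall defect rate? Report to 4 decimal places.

0.0794

N = 2568 + 1833 + 1771 + 4240 + 4681 = 15093.
Overall proportion = Σ (Nₕ/N)·p̂ₕ.
Σ Nₕp̂ₕ = 205.44 + 219.96 + 106.26 + 339.2 + 327.67 = 1198.53.
1198.53 / 15093 = 0.079410... → 0.0794.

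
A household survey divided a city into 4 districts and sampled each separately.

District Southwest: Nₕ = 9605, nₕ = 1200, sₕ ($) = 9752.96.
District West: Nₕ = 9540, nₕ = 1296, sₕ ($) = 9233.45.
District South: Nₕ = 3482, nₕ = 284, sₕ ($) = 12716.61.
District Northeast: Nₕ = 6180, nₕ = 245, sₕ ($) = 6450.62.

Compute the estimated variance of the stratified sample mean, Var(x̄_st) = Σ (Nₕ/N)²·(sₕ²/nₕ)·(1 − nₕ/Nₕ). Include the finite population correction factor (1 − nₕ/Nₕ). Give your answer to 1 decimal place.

29093.5

N = 28807. Term for each stratum: Wₕ²sₕ²/nₕ·(1−nₕ/Nₕ).
Var(x̄_st) = 7711.3544 + 6234.6675 + 7640.7418 + 7506.7157 = 29093.4793 → 29093.5.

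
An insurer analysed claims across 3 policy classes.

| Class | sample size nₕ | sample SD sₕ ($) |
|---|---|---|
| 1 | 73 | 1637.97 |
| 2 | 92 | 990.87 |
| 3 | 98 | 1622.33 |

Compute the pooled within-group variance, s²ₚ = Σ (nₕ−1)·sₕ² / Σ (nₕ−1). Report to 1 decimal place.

2068529.3

1: (73−1)·1637.97² = 72·2682945.7209 = 193172091.9048
2: (92−1)·990.87² = 91·981823.3569 = 89345925.4779
3: (98−1)·1622.33² = 97·2631954.6289 = 255299599.0033
Numerator = 537817616.386; denominator = Σ(nₕ−1) = 260.
s²ₚ = 537817616.386/260 = 2068529.294... → 2068529.3.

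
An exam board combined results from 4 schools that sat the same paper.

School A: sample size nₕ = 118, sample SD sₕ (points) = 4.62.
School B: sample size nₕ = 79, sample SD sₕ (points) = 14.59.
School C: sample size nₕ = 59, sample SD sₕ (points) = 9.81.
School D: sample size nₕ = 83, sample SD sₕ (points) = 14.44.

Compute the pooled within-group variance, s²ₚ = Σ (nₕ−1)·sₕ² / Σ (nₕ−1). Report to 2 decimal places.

Degrees of freedom: 117 + 78 + 58 + 82 = 335.
Σ(nₕ−1)sₕ² = 117·21.3444 + 78·212.8681 + 58·96.2361 + 82·208.5136 = 41780.8156.
s²ₚ = 41780.8156 / 335 = 124.7189... → 124.72.

124.72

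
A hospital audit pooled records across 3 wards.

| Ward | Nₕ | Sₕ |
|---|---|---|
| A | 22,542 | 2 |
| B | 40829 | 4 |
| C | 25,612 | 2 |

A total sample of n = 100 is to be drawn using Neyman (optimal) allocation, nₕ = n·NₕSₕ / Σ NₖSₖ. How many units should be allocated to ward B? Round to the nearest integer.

A: NₕSₕ = 22542·2 = 45084
B: NₕSₕ = 40829·4 = 163316
C: NₕSₕ = 25612·2 = 51224
Σ NₕSₕ = 259624.
n_B = 100·163316/259624 = 62.905... → 63.

63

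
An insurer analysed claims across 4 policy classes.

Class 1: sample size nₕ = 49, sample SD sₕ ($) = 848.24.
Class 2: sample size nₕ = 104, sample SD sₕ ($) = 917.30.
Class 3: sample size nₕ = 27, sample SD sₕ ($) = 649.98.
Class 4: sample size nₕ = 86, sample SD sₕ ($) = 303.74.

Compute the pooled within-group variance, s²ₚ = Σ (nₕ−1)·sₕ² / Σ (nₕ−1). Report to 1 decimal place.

534469.6

1: (49−1)·848.24² = 48·719511.0976 = 34536532.6848
2: (104−1)·917.30² = 103·841439.29 = 86668246.87
3: (27−1)·649.98² = 26·422474.0004 = 10984324.0104
4: (86−1)·303.74² = 85·92257.9876 = 7841928.946
Numerator = 140031032.5112; denominator = Σ(nₕ−1) = 262.
s²ₚ = 140031032.5112/262 = 534469.590... → 534469.6.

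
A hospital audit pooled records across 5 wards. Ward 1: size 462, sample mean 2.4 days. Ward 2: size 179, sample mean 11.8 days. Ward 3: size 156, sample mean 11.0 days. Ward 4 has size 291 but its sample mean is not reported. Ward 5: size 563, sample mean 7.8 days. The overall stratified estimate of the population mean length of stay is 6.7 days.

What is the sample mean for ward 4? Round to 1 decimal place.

Σ Nₕx̄ₕ = N·μ, so 291·x̄_4 = 1651·6.7 − (462·2.4 + 179·11.8 + 156·11.0 + 563·7.8).
= 11061.7 − 9328.4 = 1733.3.
x̄_4 = 1733.3 / 291 = 5.956... → 6.0.

6.0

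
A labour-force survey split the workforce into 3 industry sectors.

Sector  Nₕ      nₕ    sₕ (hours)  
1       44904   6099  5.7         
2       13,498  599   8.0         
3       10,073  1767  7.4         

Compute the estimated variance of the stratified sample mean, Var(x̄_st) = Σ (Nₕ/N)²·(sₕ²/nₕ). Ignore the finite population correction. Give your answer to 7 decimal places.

0.0071132

N = 68475. Term for each stratum: Wₕ²sₕ²/nₕ.
Var(x̄_st) = 0.0022908521 + 0.0041517187 + 0.0006706261 = 0.0071131969 → 0.0071132.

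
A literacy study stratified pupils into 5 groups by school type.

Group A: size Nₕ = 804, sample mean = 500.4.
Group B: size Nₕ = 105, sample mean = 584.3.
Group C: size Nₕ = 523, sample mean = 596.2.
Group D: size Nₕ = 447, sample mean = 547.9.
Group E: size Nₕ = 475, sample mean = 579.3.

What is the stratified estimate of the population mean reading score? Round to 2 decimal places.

550.37

N = 2354; weights Wₕ = Nₕ/N = (0.3415, 0.0446, 0.2222, 0.1899, 0.2018).
x̄_st = Σ Wₕ·x̄ₕ = 0.3415·500.4 + 0.0446·584.3 + 0.2222·596.2 + 0.1899·547.9 + 0.2018·579.3 ≈ 550.3672...
→ 550.37.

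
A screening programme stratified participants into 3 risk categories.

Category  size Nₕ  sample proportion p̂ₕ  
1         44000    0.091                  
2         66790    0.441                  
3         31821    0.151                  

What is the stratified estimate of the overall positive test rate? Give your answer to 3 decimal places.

N = 44000 + 66790 + 31821 = 142611.
Overall proportion = Σ (Nₕ/N)·p̂ₕ.
Σ Nₕp̂ₕ = 4004 + 29454.39 + 4804.971 = 38263.361.
38263.361 / 142611 = 0.26831... → 0.268.

0.268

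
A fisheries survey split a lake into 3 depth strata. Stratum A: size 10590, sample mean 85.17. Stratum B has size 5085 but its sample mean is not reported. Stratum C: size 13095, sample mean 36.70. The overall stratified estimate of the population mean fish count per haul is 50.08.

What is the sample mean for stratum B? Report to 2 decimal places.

Σ Nₕx̄ₕ = N·μ, so 5085·x̄_B = 28770·50.08 − (10590·85.17 + 13095·36.70).
= 1440801.6 − 1382536.8 = 58264.8.
x̄_B = 58264.8 / 5085 = 11.4582... → 11.46.

11.46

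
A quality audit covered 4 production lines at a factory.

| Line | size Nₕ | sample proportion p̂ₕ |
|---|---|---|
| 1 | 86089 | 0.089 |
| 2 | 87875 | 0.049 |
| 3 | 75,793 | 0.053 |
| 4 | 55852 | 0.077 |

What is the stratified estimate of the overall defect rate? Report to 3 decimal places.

0.066

N = 86089 + 87875 + 75793 + 55852 = 305609.
Overall proportion = Σ (Nₕ/N)·p̂ₕ.
Σ Nₕp̂ₕ = 7661.921 + 4305.875 + 4017.029 + 4300.604 = 20285.429.
20285.429 / 305609 = 0.06638... → 0.066.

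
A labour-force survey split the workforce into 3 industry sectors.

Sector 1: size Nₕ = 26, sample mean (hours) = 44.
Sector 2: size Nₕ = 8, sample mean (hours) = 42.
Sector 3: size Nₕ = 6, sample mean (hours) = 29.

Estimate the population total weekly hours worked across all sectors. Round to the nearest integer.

1654

1: 26·44 = 1144
2: 8·42 = 336
3: 6·29 = 174
τ̂ = Σ Nₕx̄ₕ = 1654.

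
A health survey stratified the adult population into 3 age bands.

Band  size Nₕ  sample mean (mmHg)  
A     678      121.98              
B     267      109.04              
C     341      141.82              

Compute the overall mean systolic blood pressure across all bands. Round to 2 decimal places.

124.55

N = 1286; weights Wₕ = Nₕ/N = (0.5272, 0.2076, 0.2652).
x̄_st = Σ Wₕ·x̄ₕ = 0.5272·121.98 + 0.2076·109.04 + 0.2652·141.82 ≈ 124.5542...
→ 124.55.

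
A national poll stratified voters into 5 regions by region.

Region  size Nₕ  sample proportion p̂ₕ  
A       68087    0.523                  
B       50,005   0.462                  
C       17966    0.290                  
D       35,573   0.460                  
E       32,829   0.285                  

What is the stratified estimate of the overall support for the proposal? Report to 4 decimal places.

Wₕ = Nₕ/N with N = 204460: 0.3330, 0.2446, 0.0879, 0.1740, 0.1606.
p̂_st = 0.3330·0.523 + 0.2446·0.462 + 0.0879·0.290 + 0.1740·0.460 + 0.1606·0.285 ≈ 0.438432... → 0.4384.

0.4384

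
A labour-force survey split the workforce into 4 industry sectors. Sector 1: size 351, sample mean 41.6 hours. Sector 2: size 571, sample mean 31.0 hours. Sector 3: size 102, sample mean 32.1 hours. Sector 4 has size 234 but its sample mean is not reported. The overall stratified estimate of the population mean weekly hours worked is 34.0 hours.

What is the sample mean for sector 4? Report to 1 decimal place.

30.7

Σ Nₕx̄ₕ = N·μ, so 234·x̄_4 = 1258·34.0 − (351·41.6 + 571·31.0 + 102·32.1).
= 42772 − 35576.8 = 7195.2.
x̄_4 = 7195.2 / 234 = 30.749... → 30.7.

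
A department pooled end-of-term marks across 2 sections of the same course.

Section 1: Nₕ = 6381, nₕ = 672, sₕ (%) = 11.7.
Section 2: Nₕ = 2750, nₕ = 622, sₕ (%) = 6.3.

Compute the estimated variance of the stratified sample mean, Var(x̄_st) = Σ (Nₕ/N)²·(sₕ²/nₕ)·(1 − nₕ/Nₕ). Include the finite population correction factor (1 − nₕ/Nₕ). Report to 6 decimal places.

N = 9131; Wₕ = Nₕ/N.
section 1: (6381/9131)²·11.7²/672·(1 − 672/6381) = 0.089005030
section 2: (2750/9131)²·6.3²/622·(1 − 622/2750) = 0.004478766
Sum = 0.093483796 → 0.093484.

0.093484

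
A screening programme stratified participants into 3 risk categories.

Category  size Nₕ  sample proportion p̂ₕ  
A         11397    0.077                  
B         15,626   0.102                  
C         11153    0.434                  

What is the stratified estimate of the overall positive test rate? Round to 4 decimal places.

0.1915

N = 11397 + 15626 + 11153 = 38176.
Overall proportion = Σ (Nₕ/N)·p̂ₕ.
Σ Nₕp̂ₕ = 877.569 + 1593.852 + 4840.402 = 7311.823.
7311.823 / 38176 = 0.191529... → 0.1915.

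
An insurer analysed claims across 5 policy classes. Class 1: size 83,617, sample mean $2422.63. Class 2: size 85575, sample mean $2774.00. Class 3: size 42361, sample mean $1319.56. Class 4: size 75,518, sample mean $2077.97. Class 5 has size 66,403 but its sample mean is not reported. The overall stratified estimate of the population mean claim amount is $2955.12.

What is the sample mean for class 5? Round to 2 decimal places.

N = 83617 + 85575 + 42361 + 75518 + 66403 = 353474.
Overall total = μ·N = 2955.12·353474 = 1044558086.88.
Subtract the known strata: 83617·2422.63 + 85575·2774.00 + 42361·1319.56 + 75518·2077.97 = 652780122.33.
Remaining total for class 5: 1044558086.88 − 652780122.33 = 391777964.55.
Divide by its size: 391777964.55 / 66403 = 5900.0040... → 5900.00.

5900.00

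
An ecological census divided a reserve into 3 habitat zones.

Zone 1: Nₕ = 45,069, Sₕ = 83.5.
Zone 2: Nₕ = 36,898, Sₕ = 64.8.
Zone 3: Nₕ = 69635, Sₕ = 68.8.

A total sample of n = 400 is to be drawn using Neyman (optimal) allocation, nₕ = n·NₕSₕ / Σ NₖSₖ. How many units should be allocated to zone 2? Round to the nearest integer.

87

1: NₕSₕ = 45069·83.5 = 3763261.5
2: NₕSₕ = 36898·64.8 = 2390990.4
3: NₕSₕ = 69635·68.8 = 4790888
Σ NₕSₕ = 10945139.9.
n_2 = 400·2390990.4/10945139.9 = 87.381... → 87.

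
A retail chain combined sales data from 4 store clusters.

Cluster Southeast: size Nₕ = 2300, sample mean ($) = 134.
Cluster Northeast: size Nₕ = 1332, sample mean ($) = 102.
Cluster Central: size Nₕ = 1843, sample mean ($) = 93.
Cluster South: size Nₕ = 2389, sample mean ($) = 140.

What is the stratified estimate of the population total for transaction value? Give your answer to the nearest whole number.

949923

Population total = Σ Nₕ·x̄ₕ (each stratum's size times its mean).
2300·134 + 1332·102 + 1843·93 + 2389·140 = 308200 + 135864 + 171399 + 334460 = 949923.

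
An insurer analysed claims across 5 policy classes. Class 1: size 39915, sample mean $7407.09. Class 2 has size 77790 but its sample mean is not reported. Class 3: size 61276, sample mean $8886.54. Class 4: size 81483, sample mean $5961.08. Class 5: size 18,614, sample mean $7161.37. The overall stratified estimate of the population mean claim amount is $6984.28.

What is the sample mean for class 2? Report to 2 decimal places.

6298.30

Σ Nₕx̄ₕ = N·μ, so 77790·x̄_2 = 279078·6984.28 − (39915·7407.09 + 61276·8886.54 + 81483·5961.08 + 18614·7161.37).
= 1949158893.84 − 1459214045.21 = 489944848.63.
x̄_2 = 489944848.63 / 77790 = 6298.3012... → 6298.30.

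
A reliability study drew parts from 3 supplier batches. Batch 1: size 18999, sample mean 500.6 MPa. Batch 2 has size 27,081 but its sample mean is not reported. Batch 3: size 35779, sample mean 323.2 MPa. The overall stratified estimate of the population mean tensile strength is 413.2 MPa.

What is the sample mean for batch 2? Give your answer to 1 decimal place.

470.8

Σ Nₕx̄ₕ = N·μ, so 27081·x̄_2 = 81859·413.2 − (18999·500.6 + 35779·323.2).
= 33824138.8 − 21074672.2 = 12749466.6.
x̄_2 = 12749466.6 / 27081 = 470.790... → 470.8.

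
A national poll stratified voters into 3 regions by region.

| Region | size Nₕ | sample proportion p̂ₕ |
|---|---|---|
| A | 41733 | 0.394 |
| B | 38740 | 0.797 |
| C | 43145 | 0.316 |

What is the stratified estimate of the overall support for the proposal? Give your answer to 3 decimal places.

0.493

N = 41733 + 38740 + 43145 = 123618.
Overall proportion = Σ (Nₕ/N)·p̂ₕ.
Σ Nₕp̂ₕ = 16442.802 + 30875.78 + 13633.82 = 60952.402.
60952.402 / 123618 = 0.49307... → 0.493.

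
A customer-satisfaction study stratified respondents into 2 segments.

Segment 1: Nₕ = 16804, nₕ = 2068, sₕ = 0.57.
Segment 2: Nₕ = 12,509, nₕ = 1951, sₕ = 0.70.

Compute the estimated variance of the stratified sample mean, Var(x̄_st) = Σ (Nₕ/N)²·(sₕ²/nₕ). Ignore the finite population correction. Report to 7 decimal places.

N = 29313; Wₕ = Nₕ/N.
segment 1: (16804/29313)²·0.57²/2068 = 0.0000516302
segment 2: (12509/29313)²·0.70²/1951 = 0.0000457366
Sum = 0.0000973668 → 0.0000974.

0.0000974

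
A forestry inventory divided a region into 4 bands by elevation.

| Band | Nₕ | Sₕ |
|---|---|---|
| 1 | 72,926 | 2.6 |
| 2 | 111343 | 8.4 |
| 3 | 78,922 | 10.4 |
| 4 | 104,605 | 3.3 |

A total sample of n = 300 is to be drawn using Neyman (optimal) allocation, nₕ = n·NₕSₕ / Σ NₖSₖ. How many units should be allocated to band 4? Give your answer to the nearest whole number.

1: NₕSₕ = 72926·2.6 = 189607.6
2: NₕSₕ = 111343·8.4 = 935281.2
3: NₕSₕ = 78922·10.4 = 820788.8
4: NₕSₕ = 104605·3.3 = 345196.5
Σ NₕSₕ = 2290874.1.
n_4 = 300·345196.5/2290874.1 = 45.205... → 45.

45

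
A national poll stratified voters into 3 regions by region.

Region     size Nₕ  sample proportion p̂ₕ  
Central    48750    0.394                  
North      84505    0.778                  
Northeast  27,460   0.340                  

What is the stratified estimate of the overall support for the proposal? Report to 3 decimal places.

0.587

Wₕ = Nₕ/N with N = 160715: 0.3033, 0.5258, 0.1709.
p̂_st = 0.3033·0.394 + 0.5258·0.778 + 0.1709·0.340 ≈ 0.58668... → 0.587.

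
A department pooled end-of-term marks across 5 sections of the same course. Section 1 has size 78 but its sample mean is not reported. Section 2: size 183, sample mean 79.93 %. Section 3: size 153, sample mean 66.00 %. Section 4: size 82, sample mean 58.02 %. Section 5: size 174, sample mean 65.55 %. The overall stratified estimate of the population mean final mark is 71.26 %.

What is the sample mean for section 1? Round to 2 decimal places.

Σ Nₕx̄ₕ = N·μ, so 78·x̄_1 = 670·71.26 − (183·79.93 + 153·66.00 + 82·58.02 + 174·65.55).
= 47744.2 − 40888.53 = 6855.67.
x̄_1 = 6855.67 / 78 = 87.8932... → 87.89.

87.89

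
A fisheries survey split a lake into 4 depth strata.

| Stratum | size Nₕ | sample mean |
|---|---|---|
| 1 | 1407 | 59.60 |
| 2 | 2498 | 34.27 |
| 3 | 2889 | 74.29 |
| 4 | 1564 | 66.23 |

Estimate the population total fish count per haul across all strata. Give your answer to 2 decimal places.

Estimate total by summing Nₕ·x̄ₕ over strata.
1407·59.60 + 2498·34.27 + 2889·74.29 + 1564·66.23 = 83857.2 + 85606.46 + 214623.81 + 103583.72 = 487671.19.

487671.19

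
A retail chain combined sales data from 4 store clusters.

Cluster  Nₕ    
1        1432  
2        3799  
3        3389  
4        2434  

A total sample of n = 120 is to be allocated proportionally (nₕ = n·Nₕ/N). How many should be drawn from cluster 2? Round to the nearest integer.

41

N = 1432 + 3799 + 3389 + 2434 = 11054.
n_2 = 120·3799/11054 = 41.241... → 41.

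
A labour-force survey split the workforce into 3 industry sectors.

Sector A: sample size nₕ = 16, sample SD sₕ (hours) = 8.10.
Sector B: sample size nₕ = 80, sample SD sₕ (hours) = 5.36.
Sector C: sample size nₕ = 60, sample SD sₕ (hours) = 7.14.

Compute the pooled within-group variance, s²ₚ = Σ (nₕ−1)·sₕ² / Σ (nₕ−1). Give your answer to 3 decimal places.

Degrees of freedom: 15 + 79 + 59 = 153.
Σ(nₕ−1)sₕ² = 15·65.61 + 79·28.7296 + 59·50.9796 = 6261.5848.
s²ₚ = 6261.5848 / 153 = 40.92539... → 40.925.

40.925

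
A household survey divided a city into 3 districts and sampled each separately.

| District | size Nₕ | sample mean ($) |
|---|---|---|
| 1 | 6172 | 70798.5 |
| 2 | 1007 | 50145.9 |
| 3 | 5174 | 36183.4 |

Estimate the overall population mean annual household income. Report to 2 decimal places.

54616.54

N = 12353; weights Wₕ = Nₕ/N = (0.4996, 0.0815, 0.4188).
x̄_st = Σ Wₕ·x̄ₕ = 0.4996·70798.5 + 0.0815·50145.9 + 0.4188·36183.4 ≈ 54616.5446...
→ 54616.54.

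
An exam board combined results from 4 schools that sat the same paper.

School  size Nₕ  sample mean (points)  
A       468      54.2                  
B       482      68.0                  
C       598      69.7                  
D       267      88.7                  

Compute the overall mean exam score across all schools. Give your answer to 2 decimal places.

68.05

x̄_st = (Σ Nₕx̄ₕ) / (Σ Nₕ) = (468·54.2 + 482·68.0 + 598·69.7 + 267·88.7) / 1815
= 123505.1 / 1815 = 68.0469... → 68.05.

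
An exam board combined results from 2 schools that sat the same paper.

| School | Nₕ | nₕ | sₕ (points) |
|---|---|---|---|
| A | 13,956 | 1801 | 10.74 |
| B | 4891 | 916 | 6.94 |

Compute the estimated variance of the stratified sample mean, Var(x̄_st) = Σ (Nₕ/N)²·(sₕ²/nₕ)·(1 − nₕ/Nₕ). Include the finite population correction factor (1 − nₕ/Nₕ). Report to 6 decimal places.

0.033464

N = 18847; Wₕ = Nₕ/N.
school A: (13956/18847)²·10.74²/1801·(1 − 1801/13956) = 0.030586256
school B: (4891/18847)²·6.94²/916·(1 − 916/4891) = 0.002877887
Sum = 0.033464143 → 0.033464.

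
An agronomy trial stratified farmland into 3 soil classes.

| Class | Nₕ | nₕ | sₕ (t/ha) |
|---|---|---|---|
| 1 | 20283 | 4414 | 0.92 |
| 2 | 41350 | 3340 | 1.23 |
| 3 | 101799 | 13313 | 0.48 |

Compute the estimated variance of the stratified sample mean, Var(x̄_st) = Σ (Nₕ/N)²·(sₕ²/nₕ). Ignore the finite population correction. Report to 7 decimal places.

0.0000387

N = 163432; Wₕ = Nₕ/N.
class 1: (20283/163432)²·0.92²/4414 = 0.0000029535
class 2: (41350/163432)²·1.23²/3340 = 0.0000289962
class 3: (101799/163432)²·0.48²/13313 = 0.0000067146
Sum = 0.0000386642 → 0.0000387.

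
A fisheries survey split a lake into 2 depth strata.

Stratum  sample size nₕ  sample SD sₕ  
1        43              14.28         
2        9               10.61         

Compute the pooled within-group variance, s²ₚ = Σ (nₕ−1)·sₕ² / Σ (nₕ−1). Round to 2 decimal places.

Degrees of freedom: 42 + 8 = 50.
Σ(nₕ−1)sₕ² = 42·203.9184 + 8·112.5721 = 9465.1496.
s²ₚ = 9465.1496 / 50 = 189.3030... → 189.30.

189.30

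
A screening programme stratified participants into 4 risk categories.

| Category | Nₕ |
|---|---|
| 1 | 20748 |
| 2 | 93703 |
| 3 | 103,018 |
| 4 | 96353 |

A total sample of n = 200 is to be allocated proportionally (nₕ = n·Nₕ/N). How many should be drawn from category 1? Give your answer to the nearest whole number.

N = 20748 + 93703 + 103018 + 96353 = 313822.
n_1 = 200·20748/313822 = 13.223... → 13.

13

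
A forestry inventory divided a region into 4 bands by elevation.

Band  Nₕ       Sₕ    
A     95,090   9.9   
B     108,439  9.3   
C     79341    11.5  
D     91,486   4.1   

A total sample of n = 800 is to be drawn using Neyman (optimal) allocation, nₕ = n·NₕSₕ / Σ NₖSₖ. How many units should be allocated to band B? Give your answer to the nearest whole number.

A: NₕSₕ = 95090·9.9 = 941391
B: NₕSₕ = 108439·9.3 = 1008482.7
C: NₕSₕ = 79341·11.5 = 912421.5
D: NₕSₕ = 91486·4.1 = 375092.6
Σ NₕSₕ = 3237387.8.
n_B = 800·1008482.7/3237387.8 = 249.209... → 249.

249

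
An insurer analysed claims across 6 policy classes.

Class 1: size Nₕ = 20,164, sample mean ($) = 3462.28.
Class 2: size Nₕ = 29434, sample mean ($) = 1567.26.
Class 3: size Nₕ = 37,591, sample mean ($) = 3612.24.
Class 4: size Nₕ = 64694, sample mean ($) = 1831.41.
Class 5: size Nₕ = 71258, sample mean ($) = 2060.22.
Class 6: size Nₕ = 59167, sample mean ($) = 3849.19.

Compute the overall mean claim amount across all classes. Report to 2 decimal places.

2638.13

N = 282308; weights Wₕ = Nₕ/N = (0.0714, 0.1043, 0.1332, 0.2292, 0.2524, 0.2096).
x̄_st = Σ Wₕ·x̄ₕ = 0.0714·3462.28 + 0.1043·1567.26 + 0.1332·3612.24 + 0.2292·1831.41 + 0.2524·2060.22 + 0.2096·3849.19 ≈ 2638.1303...
→ 2638.13.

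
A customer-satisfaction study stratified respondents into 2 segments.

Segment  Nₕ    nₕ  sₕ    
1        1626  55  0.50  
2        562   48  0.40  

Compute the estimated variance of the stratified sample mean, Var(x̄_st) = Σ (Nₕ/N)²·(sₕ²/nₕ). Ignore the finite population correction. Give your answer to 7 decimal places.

0.0027302

N = 2188; Wₕ = Nₕ/N.
segment 1: (1626/2188)²·0.50²/55 = 0.0025102893
segment 2: (562/2188)²·0.40²/48 = 0.0002199160
Sum = 0.0027302052 → 0.0027302.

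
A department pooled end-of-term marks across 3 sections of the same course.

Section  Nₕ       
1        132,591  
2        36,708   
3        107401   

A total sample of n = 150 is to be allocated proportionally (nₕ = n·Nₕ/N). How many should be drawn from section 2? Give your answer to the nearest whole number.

N = 132591 + 36708 + 107401 = 276700.
n_2 = 150·36708/276700 = 19.900... → 20.

20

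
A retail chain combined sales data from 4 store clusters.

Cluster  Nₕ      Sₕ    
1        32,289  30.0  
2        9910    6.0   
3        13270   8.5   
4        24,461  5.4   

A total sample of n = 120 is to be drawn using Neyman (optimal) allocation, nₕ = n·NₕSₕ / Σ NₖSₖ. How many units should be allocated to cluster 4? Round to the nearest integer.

Σ NₕSₕ = 32289·30.0 + 9910·6.0 + 13270·8.5 + 24461·5.4 = 1273014.4.
Share for 4: 132089.4/1273014.4 = 0.10376.
n_4 = 120 × 0.10376 = 12.451... → 12.

12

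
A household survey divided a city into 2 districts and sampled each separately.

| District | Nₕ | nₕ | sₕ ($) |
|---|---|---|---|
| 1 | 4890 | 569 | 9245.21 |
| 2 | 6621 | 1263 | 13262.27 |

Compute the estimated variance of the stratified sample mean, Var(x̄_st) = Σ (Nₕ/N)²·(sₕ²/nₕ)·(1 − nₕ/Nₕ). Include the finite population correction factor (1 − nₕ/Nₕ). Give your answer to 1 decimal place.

61239.4

N = 11511; Wₕ = Nₕ/N.
district 1: (4890/11511)²·9245.21²/569·(1 − 569/4890) = 23954.5663
district 2: (6621/11511)²·13262.27²/1263·(1 − 1263/6621) = 37284.8645
Sum = 61239.4308 → 61239.4.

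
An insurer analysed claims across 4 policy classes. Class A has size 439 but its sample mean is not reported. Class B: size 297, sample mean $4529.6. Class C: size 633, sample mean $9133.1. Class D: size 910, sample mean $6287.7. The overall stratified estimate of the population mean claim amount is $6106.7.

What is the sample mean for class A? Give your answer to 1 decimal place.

Σ Nₕx̄ₕ = N·μ, so 439·x̄_A = 2279·6106.7 − (297·4529.6 + 633·9133.1 + 910·6287.7).
= 13917169.3 − 12848350.5 = 1068818.8.
x̄_A = 1068818.8 / 439 = 2434.667... → 2434.7.

2434.7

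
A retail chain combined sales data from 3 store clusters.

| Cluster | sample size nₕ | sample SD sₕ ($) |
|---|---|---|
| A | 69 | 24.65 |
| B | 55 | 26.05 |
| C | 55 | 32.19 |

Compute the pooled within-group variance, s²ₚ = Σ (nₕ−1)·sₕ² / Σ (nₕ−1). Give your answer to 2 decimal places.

760.89

A: (69−1)·24.65² = 68·607.6225 = 41318.33
B: (55−1)·26.05² = 54·678.6025 = 36644.535
C: (55−1)·32.19² = 54·1036.1961 = 55954.5894
Numerator = 133917.4544; denominator = Σ(nₕ−1) = 176.
s²ₚ = 133917.4544/176 = 760.8946... → 760.89.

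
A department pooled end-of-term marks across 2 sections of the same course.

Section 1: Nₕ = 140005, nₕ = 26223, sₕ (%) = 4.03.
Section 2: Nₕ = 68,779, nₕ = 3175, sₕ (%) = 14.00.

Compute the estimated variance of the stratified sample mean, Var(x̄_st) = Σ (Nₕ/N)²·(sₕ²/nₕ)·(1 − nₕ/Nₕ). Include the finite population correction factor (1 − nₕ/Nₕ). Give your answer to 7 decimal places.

0.0066164

N = 208784; Wₕ = Nₕ/N.
section 1: (140005/208784)²·4.03²/26223·(1 − 26223/140005) = 0.0002263343
section 2: (68779/208784)²·14.00²/3175·(1 − 3175/68779) = 0.0063900476
Sum = 0.0066163819 → 0.0066164.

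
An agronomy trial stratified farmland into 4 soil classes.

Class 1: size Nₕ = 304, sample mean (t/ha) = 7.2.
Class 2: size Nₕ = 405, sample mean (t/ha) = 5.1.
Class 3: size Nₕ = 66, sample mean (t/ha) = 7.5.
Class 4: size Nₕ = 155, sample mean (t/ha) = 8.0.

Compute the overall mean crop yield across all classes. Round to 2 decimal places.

N = 930; weights Wₕ = Nₕ/N = (0.3269, 0.4355, 0.0710, 0.1667).
x̄_st = Σ Wₕ·x̄ₕ = 0.3269·7.2 + 0.4355·5.1 + 0.0710·7.5 + 0.1667·8.0 ≈ 6.4401...
→ 6.44.

6.44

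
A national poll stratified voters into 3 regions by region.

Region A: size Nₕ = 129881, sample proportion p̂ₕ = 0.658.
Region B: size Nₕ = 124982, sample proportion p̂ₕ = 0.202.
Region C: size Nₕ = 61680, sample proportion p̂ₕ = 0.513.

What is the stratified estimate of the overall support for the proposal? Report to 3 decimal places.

0.450

N = 129881 + 124982 + 61680 = 316543.
Overall proportion = Σ (Nₕ/N)·p̂ₕ.
Σ Nₕp̂ₕ = 85461.698 + 25246.364 + 31641.84 = 142349.902.
142349.902 / 316543 = 0.44970... → 0.450.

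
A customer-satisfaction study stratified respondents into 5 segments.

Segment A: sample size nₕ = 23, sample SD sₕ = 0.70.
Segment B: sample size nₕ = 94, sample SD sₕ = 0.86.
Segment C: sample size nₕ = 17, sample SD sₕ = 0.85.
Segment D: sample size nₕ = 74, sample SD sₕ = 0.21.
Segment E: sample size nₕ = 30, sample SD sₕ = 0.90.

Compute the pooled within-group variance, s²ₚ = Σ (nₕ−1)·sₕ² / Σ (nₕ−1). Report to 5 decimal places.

Degrees of freedom: 22 + 93 + 16 + 73 + 29 = 233.
Σ(nₕ−1)sₕ² = 22·0.49 + 93·0.7396 + 16·0.7225 + 73·0.0441 + 29·0.81 = 117.8321.
s²ₚ = 117.8321 / 233 = 0.5057172... → 0.50572.

0.50572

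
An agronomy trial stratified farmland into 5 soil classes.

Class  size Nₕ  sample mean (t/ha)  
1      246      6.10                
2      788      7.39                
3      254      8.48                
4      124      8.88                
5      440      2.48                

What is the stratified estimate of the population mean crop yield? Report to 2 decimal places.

N = 1852; weights Wₕ = Nₕ/N = (0.1328, 0.4255, 0.1371, 0.0670, 0.2376).
x̄_st = Σ Wₕ·x̄ₕ = 0.1328·6.10 + 0.4255·7.39 + 0.1371·8.48 + 0.0670·8.88 + 0.2376·2.48 ≈ 6.3014...
→ 6.30.

6.30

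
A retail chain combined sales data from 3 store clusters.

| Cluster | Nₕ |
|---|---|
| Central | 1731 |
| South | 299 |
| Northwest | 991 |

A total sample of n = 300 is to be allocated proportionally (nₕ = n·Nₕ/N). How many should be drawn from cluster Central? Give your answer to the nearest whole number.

Share of cluster Central = 1731/3021 = 0.57299.
Allocate 300 × 0.57299 = 171.897... → 172.

172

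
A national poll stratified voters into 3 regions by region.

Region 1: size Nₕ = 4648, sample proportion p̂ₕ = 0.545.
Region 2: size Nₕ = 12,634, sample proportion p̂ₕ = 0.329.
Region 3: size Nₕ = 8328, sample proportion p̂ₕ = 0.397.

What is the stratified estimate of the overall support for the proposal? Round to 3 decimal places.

0.390

Wₕ = Nₕ/N with N = 25610: 0.1815, 0.4933, 0.3252.
p̂_st = 0.1815·0.545 + 0.4933·0.329 + 0.3252·0.397 ≈ 0.39031... → 0.390.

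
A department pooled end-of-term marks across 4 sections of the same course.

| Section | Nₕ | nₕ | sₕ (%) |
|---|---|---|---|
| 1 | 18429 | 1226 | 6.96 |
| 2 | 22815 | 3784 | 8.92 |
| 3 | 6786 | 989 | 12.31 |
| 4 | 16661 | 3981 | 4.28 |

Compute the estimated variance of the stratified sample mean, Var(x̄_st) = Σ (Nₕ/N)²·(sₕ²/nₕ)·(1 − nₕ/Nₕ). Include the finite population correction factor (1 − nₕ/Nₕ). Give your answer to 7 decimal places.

N = 64691; Wₕ = Nₕ/N.
section 1: (18429/64691)²·6.96²/1226·(1 − 1226/18429) = 0.0029932724
section 2: (22815/64691)²·8.92²/3784·(1 − 3784/22815) = 0.0021815890
section 3: (6786/64691)²·12.31²/989·(1 − 989/6786) = 0.0014402877
section 4: (16661/64691)²·4.28²/3981·(1 − 3981/16661) = 0.0002322886
Sum = 0.0068474377 → 0.0068474.

0.0068474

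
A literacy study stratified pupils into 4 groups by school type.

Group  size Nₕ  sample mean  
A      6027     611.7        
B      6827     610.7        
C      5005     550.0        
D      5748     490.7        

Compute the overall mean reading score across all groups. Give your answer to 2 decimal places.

N = 23607; weights Wₕ = Nₕ/N = (0.2553, 0.2892, 0.2120, 0.2435).
x̄_st = Σ Wₕ·x̄ₕ = 0.2553·611.7 + 0.2892·610.7 + 0.2120·550.0 + 0.2435·490.7 ≈ 568.8676...
→ 568.87.

568.87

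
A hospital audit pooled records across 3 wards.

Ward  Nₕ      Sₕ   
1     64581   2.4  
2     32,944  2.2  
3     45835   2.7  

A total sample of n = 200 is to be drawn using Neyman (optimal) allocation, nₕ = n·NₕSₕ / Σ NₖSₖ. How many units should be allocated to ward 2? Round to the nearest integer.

41

Σ NₕSₕ = 64581·2.4 + 32944·2.2 + 45835·2.7 = 351225.7.
Share for 2: 72476.8/351225.7 = 0.20635.
n_2 = 200 × 0.20635 = 41.271... → 41.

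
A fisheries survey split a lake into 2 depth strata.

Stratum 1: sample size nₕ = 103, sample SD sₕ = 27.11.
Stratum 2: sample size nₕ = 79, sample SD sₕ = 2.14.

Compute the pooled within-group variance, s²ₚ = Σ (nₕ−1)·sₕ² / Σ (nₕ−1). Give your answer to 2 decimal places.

1: (103−1)·27.11² = 102·734.9521 = 74965.1142
2: (79−1)·2.14² = 78·4.5796 = 357.2088
Numerator = 75322.323; denominator = Σ(nₕ−1) = 180.
s²ₚ = 75322.323/180 = 418.4574... → 418.46.

418.46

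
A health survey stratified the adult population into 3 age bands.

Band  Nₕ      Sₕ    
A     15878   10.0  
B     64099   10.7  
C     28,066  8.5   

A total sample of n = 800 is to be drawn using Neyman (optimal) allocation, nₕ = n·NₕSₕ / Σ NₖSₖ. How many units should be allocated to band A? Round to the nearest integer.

Σ NₕSₕ = 15878·10.0 + 64099·10.7 + 28066·8.5 = 1083200.3.
Share for A: 158780/1083200.3 = 0.14658.
n_A = 800 × 0.14658 = 117.267... → 117.

117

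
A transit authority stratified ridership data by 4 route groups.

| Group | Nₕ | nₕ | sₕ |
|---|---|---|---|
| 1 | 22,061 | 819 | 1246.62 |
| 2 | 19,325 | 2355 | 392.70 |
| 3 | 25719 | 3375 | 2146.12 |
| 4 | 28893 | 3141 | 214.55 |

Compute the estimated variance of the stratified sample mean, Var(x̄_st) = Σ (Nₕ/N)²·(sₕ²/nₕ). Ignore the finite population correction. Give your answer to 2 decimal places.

N = 95998. Term for each stratum: Wₕ²sₕ²/nₕ.
Var(x̄_st) = 100.20982 + 2.65366 + 97.95306 + 1.32755 = 202.14409 → 202.14.

202.14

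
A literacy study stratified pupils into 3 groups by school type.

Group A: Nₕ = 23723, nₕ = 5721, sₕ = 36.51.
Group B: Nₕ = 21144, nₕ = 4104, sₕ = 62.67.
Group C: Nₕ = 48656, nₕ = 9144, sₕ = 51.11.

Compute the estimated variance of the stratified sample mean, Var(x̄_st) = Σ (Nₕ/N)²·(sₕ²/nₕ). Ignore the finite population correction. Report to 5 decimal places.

0.14123

N = 93523. Term for each stratum: Wₕ²sₕ²/nₕ.
Var(x̄_st) = 0.01499181 + 0.04891584 + 0.07732350 = 0.14123114 → 0.14123.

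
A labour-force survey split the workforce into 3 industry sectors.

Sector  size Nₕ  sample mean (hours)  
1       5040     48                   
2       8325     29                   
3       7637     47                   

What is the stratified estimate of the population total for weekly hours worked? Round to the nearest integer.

842284

Estimate total by summing Nₕ·x̄ₕ over strata.
5040·48 + 8325·29 + 7637·47 = 241920 + 241425 + 358939 = 842284.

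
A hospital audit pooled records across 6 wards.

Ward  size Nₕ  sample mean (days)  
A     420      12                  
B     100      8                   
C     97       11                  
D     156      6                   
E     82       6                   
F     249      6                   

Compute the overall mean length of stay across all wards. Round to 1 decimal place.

8.9

x̄_st = (Σ Nₕx̄ₕ) / (Σ Nₕ) = (420·12 + 100·8 + 97·11 + 156·6 + 82·6 + 249·6) / 1104
= 9829 / 1104 = 8.903... → 8.9.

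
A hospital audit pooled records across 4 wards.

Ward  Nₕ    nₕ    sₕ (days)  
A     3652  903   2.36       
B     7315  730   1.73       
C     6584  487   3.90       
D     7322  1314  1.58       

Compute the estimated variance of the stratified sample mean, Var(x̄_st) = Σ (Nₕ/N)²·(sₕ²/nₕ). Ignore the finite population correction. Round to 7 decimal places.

0.0028406

N = 24873. Term for each stratum: Wₕ²sₕ²/nₕ.
Var(x̄_st) = 0.0001329663 + 0.0003546024 + 0.0021883841 + 0.0001646349 = 0.0028405877 → 0.0028406.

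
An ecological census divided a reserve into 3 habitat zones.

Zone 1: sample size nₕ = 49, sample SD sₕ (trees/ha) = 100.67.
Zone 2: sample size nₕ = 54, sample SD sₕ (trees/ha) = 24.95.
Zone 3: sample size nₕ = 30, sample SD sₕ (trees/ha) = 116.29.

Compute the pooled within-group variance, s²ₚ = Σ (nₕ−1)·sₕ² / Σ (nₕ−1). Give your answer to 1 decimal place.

7012.5

Degrees of freedom: 48 + 53 + 29 = 130.
Σ(nₕ−1)sₕ² = 48·10134.4489 + 53·622.5025 + 29·13523.3641 = 911623.7386.
s²ₚ = 911623.7386 / 130 = 7012.490... → 7012.5.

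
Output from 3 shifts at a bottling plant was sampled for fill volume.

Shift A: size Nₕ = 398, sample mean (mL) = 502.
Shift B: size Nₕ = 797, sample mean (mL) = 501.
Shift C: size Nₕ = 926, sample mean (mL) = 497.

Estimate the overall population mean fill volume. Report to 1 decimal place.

499.4

N = 398 + 797 + 926 = 2121.
Overall mean = Σ (Nₕ/N)·x̄ₕ — weight by population share, not a simple average.
Σ Nₕx̄ₕ = 398·502 + 797·501 + 926·497 = 199796 + 399297 + 460222 = 1059315.
Divide by N: 1059315 / 2121 = 499.441... → 499.4.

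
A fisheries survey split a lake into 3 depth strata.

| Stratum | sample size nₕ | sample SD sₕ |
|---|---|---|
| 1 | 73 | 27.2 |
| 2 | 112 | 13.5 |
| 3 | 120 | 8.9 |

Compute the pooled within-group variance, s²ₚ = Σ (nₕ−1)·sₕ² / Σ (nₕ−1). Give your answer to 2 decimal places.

1: (73−1)·27.2² = 72·739.84 = 53268.48
2: (112−1)·13.5² = 111·182.25 = 20229.75
3: (120−1)·8.9² = 119·79.21 = 9425.99
Numerator = 82924.22; denominator = Σ(nₕ−1) = 302.
s²ₚ = 82924.22/302 = 274.5835... → 274.58.

274.58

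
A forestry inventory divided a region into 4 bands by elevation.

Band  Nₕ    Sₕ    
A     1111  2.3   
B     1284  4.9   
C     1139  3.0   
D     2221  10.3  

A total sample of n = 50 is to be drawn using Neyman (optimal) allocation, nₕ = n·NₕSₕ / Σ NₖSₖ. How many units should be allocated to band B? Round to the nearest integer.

9

A: NₕSₕ = 1111·2.3 = 2555.3
B: NₕSₕ = 1284·4.9 = 6291.6
C: NₕSₕ = 1139·3.0 = 3417
D: NₕSₕ = 2221·10.3 = 22876.3
Σ NₕSₕ = 35140.2.
n_B = 50·6291.6/35140.2 = 8.952... → 9.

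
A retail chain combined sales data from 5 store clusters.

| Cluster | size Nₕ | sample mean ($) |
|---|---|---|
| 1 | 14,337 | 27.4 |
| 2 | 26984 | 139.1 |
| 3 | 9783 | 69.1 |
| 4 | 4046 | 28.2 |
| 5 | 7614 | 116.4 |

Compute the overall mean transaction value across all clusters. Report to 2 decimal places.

N = 62764; weights Wₕ = Nₕ/N = (0.2284, 0.4299, 0.1559, 0.0645, 0.1213).
x̄_st = Σ Wₕ·x̄ₕ = 0.2284·27.4 + 0.4299·139.1 + 0.1559·69.1 + 0.0645·28.2 + 0.1213·116.4 ≈ 92.7710...
→ 92.77.

92.77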